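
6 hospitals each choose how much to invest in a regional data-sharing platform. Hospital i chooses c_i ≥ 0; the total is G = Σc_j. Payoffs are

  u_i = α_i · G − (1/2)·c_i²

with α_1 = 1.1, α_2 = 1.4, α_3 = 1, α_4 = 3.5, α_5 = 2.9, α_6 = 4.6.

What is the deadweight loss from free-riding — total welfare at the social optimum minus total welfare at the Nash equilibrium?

Hospital i's FOC: ∂u_i/∂c_i = α_i − c_i = 0, so c_i* = α_i.
NE contributions = (1.1, 1.4, 1, 3.5, 2.9, 4.6); G = 14.5.
W^NE = (Σα)·G − ½Σα_i² = 14.5² − ½·45.99 = 187.255.
Planner sets c_i = Σα_j = 14.5 for every i, so G^SO = 6·14.5 = 87.
W^SO = (Σα)·G^SO − ½·6·(Σα)² = (6/2)·14.5² = 630.75.
Deadweight loss = W^SO − W^NE = 443.495.

443.495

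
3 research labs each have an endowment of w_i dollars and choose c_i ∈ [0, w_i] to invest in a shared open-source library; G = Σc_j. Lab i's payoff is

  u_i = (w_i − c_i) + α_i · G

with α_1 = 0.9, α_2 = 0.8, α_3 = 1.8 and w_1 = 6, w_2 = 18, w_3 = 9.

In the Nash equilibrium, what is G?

∂u_i/∂c_i = α_i − 1, so lab i contributes w_i if α_i > 1, else 0.
α_i > 1 for i ∈ {3}; NE contributions (0, 0, 9), G = 9.

9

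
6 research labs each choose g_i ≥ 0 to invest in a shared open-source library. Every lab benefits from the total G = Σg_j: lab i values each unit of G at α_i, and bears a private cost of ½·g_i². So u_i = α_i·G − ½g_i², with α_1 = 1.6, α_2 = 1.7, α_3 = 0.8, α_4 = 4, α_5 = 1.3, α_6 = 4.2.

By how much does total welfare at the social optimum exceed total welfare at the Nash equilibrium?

390.63

Lab i's FOC: ∂u_i/∂g_i = α_i − g_i = 0, so g_i* = α_i.
NE contributions = (1.6, 1.7, 0.8, 4, 1.3, 4.2); G = 13.6.
W^NE = (Σα)·G − ½Σα_i² = 13.6² − ½·41.42 = 164.25.
Planner sets g_i = Σα_j = 13.6 for every i, so G^SO = 6·13.6 = 81.6.
W^SO = (Σα)·G^SO − ½·6·(Σα)² = (6/2)·13.6² = 554.88.
Deadweight loss = W^SO − W^NE = 390.63.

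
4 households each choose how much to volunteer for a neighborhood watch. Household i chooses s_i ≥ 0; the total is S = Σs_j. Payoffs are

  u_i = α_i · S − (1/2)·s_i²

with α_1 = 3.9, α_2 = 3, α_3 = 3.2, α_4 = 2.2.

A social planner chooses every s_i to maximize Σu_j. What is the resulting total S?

49.2

Planner FOC: ∂(Σu_j)/∂s_i = (Σα_j) − s_i = 0, so s_i^SO = Σα_j = 12.3 for every i; S^SO = 49.2.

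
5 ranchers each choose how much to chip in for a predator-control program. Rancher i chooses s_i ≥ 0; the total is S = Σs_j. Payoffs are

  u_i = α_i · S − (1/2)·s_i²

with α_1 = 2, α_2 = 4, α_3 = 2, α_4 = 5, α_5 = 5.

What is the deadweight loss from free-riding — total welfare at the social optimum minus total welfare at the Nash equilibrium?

523

Rancher i's FOC: ∂u_i/∂s_i = α_i − s_i = 0, so s_i* = α_i.
NE contributions = (2, 4, 2, 5, 5); S = 18.
W^NE = (Σα)·S − ½Σα_i² = 18² − ½·74 = 287.
Planner sets s_i = Σα_j = 18 for every i, so S^SO = 5·18 = 90.
W^SO = (Σα)·S^SO − ½·5·(Σα)² = (5/2)·18² = 810.
Deadweight loss = W^SO − W^NE = 523.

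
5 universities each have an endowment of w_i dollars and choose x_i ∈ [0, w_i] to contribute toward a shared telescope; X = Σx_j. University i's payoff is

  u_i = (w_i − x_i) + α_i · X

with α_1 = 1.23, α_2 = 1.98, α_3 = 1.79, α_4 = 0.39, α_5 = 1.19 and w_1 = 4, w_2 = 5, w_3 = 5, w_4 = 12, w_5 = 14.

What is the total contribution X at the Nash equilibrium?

28

∂u_i/∂x_i = α_i − 1, so university i contributes w_i if α_i > 1, else 0.
α_i > 1 for i ∈ {1, 2, 3, 5}; NE contributions (4, 5, 5, 0, 14), X = 28.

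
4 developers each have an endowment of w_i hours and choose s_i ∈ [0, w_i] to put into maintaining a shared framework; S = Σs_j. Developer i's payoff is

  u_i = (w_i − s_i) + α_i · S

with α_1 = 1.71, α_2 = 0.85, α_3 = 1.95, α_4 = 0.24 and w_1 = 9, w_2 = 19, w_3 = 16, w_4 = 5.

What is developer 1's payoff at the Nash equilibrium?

42.75

∂u_i/∂s_i = α_i − 1, so developer i contributes w_i if α_i > 1, else 0.
α_i > 1 for i ∈ {1, 3}; NE contributions (9, 0, 16, 0), S = 25.
u_1 = (9 − 9) + 1.71·25 = 42.75.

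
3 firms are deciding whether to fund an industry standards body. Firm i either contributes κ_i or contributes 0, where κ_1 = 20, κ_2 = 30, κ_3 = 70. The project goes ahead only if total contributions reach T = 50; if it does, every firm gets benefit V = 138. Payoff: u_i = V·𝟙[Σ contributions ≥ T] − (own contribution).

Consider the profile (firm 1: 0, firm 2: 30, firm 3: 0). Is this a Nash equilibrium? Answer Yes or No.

Total = 30 < 50: not provided.
Firm 1 (pledges 0, payoff 0): pledging 20 → total 50, payoff 118. Profitable deviation.

No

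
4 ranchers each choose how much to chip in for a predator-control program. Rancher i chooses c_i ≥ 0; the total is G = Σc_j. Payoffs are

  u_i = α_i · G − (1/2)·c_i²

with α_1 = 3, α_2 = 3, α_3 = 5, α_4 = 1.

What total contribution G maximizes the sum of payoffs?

Planner FOC: ∂(Σu_j)/∂c_i = (Σα_j) − c_i = 0, so c_i^SO = Σα_j = 12 for every i; G^SO = 48.

48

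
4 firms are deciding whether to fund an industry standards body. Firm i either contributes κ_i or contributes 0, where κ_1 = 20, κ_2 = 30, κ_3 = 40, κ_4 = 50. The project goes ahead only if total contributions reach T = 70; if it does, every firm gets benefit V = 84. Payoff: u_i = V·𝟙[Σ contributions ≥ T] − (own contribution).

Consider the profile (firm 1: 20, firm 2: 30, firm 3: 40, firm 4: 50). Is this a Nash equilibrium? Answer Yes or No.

No

Total = 140 ≥ 70: provided.
Firm 1 (pledges 20, payoff 64): dropping to 0 → total 120, payoff 84. Profitable deviation.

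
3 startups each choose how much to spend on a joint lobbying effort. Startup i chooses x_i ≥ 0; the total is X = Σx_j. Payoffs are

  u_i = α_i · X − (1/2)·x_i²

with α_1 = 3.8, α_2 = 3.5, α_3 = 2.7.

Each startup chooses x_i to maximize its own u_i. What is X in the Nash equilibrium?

Startup i's FOC: ∂u_i/∂x_i = α_i − x_i = 0, so x_i* = α_i.
NE contributions = (3.8, 3.5, 2.7); X = 10.

10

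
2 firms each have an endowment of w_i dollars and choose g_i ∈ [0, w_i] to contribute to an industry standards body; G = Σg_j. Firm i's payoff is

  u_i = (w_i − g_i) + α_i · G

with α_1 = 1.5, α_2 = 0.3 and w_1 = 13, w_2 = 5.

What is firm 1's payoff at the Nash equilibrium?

∂u_i/∂g_i = α_i − 1, so firm i contributes w_i if α_i > 1, else 0.
α_i > 1 for i ∈ {1}; NE contributions (13, 0), G = 13.
u_1 = (13 − 13) + 1.5·13 = 19.5.

19.5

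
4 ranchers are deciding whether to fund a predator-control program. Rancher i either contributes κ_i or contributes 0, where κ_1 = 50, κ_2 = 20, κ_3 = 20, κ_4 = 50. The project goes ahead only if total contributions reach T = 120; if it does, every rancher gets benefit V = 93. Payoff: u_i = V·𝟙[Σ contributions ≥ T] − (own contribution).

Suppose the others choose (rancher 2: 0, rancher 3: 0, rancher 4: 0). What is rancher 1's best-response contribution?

0

Others' total = 0. Even contributing 50 gives 50 < 120: no benefit either way.
Best response: 0.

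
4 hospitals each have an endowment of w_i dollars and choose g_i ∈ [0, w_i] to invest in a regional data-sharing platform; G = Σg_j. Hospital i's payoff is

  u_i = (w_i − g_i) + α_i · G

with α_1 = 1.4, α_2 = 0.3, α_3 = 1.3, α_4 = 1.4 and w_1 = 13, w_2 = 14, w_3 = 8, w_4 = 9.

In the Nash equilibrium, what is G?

30

∂u_i/∂g_i = α_i − 1, so hospital i contributes w_i if α_i > 1, else 0.
α_i > 1 for i ∈ {1, 3, 4}; NE contributions (13, 0, 8, 9), G = 30.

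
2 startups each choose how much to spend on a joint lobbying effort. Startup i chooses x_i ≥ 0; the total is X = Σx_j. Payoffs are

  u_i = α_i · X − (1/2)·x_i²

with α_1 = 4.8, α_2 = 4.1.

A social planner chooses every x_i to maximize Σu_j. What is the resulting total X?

17.8

Planner FOC: ∂(Σu_j)/∂x_i = (Σα_j) − x_i = 0, so x_i^SO = Σα_j = 8.9 for every i; X^SO = 17.8.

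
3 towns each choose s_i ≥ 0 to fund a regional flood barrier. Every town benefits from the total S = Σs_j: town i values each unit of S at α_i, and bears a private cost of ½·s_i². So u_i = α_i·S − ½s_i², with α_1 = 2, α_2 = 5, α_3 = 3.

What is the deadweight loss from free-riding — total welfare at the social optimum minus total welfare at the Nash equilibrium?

69

Town i's FOC: ∂u_i/∂s_i = α_i − s_i = 0, so s_i* = α_i.
NE contributions = (2, 5, 3); S = 10.
W^NE = (Σα)·S − ½Σα_i² = 10² − ½·38 = 81.
Planner sets s_i = Σα_j = 10 for every i, so S^SO = 3·10 = 30.
W^SO = (Σα)·S^SO − ½·3·(Σα)² = (3/2)·10² = 150.
Deadweight loss = W^SO − W^NE = 69.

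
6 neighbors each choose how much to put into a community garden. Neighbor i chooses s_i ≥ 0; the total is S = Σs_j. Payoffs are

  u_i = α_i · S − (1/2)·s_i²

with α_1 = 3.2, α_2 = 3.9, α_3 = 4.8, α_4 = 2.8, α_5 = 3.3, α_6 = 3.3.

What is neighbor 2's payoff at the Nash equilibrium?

Neighbor i's FOC: ∂u_i/∂s_i = α_i − s_i = 0, so s_i* = α_i.
NE contributions = (3.2, 3.9, 4.8, 2.8, 3.3, 3.3); S = 21.3.
u_2 = α_2·S − ½·(s_2)² = 3.9·21.3 − ½·3.9² = 75.465.

75.465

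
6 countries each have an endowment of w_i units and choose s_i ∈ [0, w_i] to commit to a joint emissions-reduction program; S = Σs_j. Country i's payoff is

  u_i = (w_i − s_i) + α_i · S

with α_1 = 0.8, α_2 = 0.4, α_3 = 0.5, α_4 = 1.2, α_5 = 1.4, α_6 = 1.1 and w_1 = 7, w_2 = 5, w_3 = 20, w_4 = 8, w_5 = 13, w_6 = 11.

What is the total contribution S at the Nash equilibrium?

∂u_i/∂s_i = α_i − 1, so country i contributes w_i if α_i > 1, else 0.
α_i > 1 for i ∈ {4, 5, 6}; NE contributions (0, 0, 0, 8, 13, 11), S = 32.

32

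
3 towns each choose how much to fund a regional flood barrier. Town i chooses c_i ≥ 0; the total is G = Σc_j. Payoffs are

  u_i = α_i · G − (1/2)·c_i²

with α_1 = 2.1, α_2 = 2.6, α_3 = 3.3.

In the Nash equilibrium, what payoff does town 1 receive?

Town i's FOC: ∂u_i/∂c_i = α_i − c_i = 0, so c_i* = α_i.
NE contributions = (2.1, 2.6, 3.3); G = 8.
u_1 = α_1·G − ½·(c_1)² = 2.1·8 − ½·2.1² = 14.595.

14.595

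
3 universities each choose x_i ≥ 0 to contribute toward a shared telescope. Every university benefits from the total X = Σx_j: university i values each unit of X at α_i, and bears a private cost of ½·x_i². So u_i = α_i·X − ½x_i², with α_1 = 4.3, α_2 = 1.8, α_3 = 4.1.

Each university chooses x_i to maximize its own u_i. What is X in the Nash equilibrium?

10.2

University i's FOC: ∂u_i/∂x_i = α_i − x_i = 0, so x_i* = α_i.
NE contributions = (4.3, 1.8, 4.1); X = 10.2.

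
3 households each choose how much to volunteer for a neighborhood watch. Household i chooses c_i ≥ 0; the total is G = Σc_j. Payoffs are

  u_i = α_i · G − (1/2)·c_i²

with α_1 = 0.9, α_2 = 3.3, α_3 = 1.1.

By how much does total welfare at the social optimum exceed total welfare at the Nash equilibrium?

20.5

Household i's FOC: ∂u_i/∂c_i = α_i − c_i = 0, so c_i* = α_i.
NE contributions = (0.9, 3.3, 1.1); G = 5.3.
W^NE = (Σα)·G − ½Σα_i² = 5.3² − ½·12.91 = 21.635.
Planner sets c_i = Σα_j = 5.3 for every i, so G^SO = 3·5.3 = 15.9.
W^SO = (Σα)·G^SO − ½·3·(Σα)² = (3/2)·5.3² = 42.135.
Deadweight loss = W^SO − W^NE = 20.5.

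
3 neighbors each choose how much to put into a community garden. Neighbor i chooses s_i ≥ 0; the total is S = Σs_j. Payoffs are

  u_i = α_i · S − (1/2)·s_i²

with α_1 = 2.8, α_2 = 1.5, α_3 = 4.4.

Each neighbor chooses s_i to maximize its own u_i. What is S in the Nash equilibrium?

8.7

Neighbor i's FOC: ∂u_i/∂s_i = α_i − s_i = 0, so s_i* = α_i.
NE contributions = (2.8, 1.5, 4.4); S = 8.7.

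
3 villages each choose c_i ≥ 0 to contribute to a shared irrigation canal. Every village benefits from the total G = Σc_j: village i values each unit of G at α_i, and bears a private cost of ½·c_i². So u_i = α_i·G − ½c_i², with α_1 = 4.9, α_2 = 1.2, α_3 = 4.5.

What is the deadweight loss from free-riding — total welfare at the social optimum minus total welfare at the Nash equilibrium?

79.03

Village i's FOC: ∂u_i/∂c_i = α_i − c_i = 0, so c_i* = α_i.
NE contributions = (4.9, 1.2, 4.5); G = 10.6.
W^NE = (Σα)·G − ½Σα_i² = 10.6² − ½·45.7 = 89.51.
Planner sets c_i = Σα_j = 10.6 for every i, so G^SO = 3·10.6 = 31.8.
W^SO = (Σα)·G^SO − ½·3·(Σα)² = (3/2)·10.6² = 168.54.
Deadweight loss = W^SO − W^NE = 79.03.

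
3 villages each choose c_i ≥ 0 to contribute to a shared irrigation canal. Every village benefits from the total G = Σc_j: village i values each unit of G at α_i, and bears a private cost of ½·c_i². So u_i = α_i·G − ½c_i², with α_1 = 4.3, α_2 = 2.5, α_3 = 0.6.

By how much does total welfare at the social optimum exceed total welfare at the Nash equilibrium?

Village i's FOC: ∂u_i/∂c_i = α_i − c_i = 0, so c_i* = α_i.
NE contributions = (4.3, 2.5, 0.6); G = 7.4.
W^NE = (Σα)·G − ½Σα_i² = 7.4² − ½·25.1 = 42.21.
Planner sets c_i = Σα_j = 7.4 for every i, so G^SO = 3·7.4 = 22.2.
W^SO = (Σα)·G^SO − ½·3·(Σα)² = (3/2)·7.4² = 82.14.
Deadweight loss = W^SO − W^NE = 39.93.

39.93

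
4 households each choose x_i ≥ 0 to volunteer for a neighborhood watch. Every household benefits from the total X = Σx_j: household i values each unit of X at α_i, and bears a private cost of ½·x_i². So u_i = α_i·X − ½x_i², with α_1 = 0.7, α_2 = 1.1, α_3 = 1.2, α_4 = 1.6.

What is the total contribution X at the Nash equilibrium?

Household i's FOC: ∂u_i/∂x_i = α_i − x_i = 0, so x_i* = α_i.
NE contributions = (0.7, 1.1, 1.2, 1.6); X = 4.6.

4.6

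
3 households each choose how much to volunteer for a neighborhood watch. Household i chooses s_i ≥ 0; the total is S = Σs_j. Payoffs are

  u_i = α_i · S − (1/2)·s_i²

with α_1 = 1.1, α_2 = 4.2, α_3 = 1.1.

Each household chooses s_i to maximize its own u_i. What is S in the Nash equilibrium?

6.4

Household i's FOC: ∂u_i/∂s_i = α_i − s_i = 0, so s_i* = α_i.
NE contributions = (1.1, 4.2, 1.1); S = 6.4.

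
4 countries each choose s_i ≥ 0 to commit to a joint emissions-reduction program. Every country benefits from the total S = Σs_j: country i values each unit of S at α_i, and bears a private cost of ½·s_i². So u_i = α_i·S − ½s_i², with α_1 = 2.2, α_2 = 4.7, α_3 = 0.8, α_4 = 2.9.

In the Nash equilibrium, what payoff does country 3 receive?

Country i's FOC: ∂u_i/∂s_i = α_i − s_i = 0, so s_i* = α_i.
NE contributions = (2.2, 4.7, 0.8, 2.9); S = 10.6.
u_3 = α_3·S − ½·(s_3)² = 0.8·10.6 − ½·0.8² = 8.16.

8.16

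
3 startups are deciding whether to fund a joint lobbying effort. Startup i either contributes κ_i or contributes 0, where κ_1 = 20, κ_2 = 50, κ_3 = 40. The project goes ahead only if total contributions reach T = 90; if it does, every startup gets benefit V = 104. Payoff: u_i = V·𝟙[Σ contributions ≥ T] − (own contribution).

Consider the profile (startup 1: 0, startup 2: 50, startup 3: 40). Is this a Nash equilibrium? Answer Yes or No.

Yes

Total = 90 ≥ 90: provided.
Startup 1 (pledges 0, payoff 104): pledging 20 → total 110, payoff 84. No gain.
Startup 2 (pledges 50, payoff 54): dropping to 0 → total 40, payoff 0. No gain.
Startup 3 (pledges 40, payoff 64): dropping to 0 → total 50, payoff 0. No gain.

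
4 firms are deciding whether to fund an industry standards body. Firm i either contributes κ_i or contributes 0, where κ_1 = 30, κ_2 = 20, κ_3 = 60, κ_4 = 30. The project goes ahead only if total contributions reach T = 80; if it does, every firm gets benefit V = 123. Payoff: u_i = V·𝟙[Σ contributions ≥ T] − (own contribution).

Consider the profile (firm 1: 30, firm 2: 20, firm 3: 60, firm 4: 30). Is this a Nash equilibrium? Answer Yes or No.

No

Total = 140 ≥ 80: provided.
Firm 1 (pledges 30, payoff 93): dropping to 0 → total 110, payoff 123. Profitable deviation.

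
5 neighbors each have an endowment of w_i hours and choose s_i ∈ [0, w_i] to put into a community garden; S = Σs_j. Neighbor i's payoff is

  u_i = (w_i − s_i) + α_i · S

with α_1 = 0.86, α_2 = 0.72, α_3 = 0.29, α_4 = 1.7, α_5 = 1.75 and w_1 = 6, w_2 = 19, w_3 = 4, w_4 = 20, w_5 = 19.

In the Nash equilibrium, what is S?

39

∂u_i/∂s_i = α_i − 1, so neighbor i contributes w_i if α_i > 1, else 0.
α_i > 1 for i ∈ {4, 5}; NE contributions (0, 0, 0, 20, 19), S = 39.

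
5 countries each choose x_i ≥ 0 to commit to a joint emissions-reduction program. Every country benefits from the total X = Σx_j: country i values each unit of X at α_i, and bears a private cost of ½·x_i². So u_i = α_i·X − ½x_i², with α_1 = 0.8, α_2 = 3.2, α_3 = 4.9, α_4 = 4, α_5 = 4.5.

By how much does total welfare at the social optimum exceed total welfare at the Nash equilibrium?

489.71

Country i's FOC: ∂u_i/∂x_i = α_i − x_i = 0, so x_i* = α_i.
NE contributions = (0.8, 3.2, 4.9, 4, 4.5); X = 17.4.
W^NE = (Σα)·X − ½Σα_i² = 17.4² − ½·71.14 = 267.19.
Planner sets x_i = Σα_j = 17.4 for every i, so X^SO = 5·17.4 = 87.
W^SO = (Σα)·X^SO − ½·5·(Σα)² = (5/2)·17.4² = 756.9.
Deadweight loss = W^SO − W^NE = 489.71.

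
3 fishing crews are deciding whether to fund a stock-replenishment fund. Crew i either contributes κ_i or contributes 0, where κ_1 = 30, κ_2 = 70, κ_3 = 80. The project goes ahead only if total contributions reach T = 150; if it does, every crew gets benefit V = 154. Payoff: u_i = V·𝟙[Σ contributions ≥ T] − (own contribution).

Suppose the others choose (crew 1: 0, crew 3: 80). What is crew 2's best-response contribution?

Others' total = 80. Contributing 70 brings total to 150 ≥ 150: gain V − κ_2 = 84.
Best response: 70.

70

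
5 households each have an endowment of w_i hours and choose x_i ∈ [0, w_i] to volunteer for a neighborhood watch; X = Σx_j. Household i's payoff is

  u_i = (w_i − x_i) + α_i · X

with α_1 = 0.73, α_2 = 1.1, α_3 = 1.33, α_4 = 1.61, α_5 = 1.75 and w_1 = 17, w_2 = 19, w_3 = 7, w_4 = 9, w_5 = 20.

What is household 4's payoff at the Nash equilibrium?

88.55

∂u_i/∂x_i = α_i − 1, so household i contributes w_i if α_i > 1, else 0.
α_i > 1 for i ∈ {2, 3, 4, 5}; NE contributions (0, 19, 7, 9, 20), X = 55.
u_4 = (9 − 9) + 1.61·55 = 88.55.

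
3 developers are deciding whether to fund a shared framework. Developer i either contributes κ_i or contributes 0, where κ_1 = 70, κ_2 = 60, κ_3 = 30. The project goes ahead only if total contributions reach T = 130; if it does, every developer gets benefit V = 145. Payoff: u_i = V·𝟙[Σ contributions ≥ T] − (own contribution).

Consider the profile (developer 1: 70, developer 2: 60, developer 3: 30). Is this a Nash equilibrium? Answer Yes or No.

Total = 160 ≥ 130: provided.
Developer 1 (pledges 70, payoff 75): dropping to 0 → total 90, payoff 0. No gain.
Developer 2 (pledges 60, payoff 85): dropping to 0 → total 100, payoff 0. No gain.
Developer 3 (pledges 30, payoff 115): dropping to 0 → total 130, payoff 145. Profitable deviation.

No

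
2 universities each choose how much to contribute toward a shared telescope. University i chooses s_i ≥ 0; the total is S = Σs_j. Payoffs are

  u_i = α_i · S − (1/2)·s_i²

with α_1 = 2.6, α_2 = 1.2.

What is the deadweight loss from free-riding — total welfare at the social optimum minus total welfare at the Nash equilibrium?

4.1

University i's FOC: ∂u_i/∂s_i = α_i − s_i = 0, so s_i* = α_i.
NE contributions = (2.6, 1.2); S = 3.8.
W^NE = (Σα)·S − ½Σα_i² = 3.8² − ½·8.2 = 10.34.
Planner sets s_i = Σα_j = 3.8 for every i, so S^SO = 2·3.8 = 7.6.
W^SO = (Σα)·S^SO − ½·2·(Σα)² = (2/2)·3.8² = 14.44.
Deadweight loss = W^SO − W^NE = 4.1.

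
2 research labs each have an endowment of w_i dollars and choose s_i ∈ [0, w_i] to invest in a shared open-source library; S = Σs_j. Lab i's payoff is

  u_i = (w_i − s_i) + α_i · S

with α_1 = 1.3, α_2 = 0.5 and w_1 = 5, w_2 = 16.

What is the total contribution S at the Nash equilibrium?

5

∂u_i/∂s_i = α_i − 1, so lab i contributes w_i if α_i > 1, else 0.
α_i > 1 for i ∈ {1}; NE contributions (5, 0), S = 5.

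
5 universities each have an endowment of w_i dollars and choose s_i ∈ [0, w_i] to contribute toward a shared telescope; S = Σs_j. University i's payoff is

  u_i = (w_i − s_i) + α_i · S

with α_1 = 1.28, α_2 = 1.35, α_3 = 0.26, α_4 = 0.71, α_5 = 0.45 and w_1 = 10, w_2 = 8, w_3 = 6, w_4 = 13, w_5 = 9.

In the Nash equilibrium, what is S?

18

∂u_i/∂s_i = α_i − 1, so university i contributes w_i if α_i > 1, else 0.
α_i > 1 for i ∈ {1, 2}; NE contributions (10, 8, 0, 0, 0), S = 18.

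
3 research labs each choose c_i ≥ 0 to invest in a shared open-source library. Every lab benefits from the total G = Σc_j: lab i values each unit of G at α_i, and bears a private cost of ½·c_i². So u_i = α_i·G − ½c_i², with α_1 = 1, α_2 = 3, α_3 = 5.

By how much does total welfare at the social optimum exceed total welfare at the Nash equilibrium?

Lab i's FOC: ∂u_i/∂c_i = α_i − c_i = 0, so c_i* = α_i.
NE contributions = (1, 3, 5); G = 9.
W^NE = (Σα)·G − ½Σα_i² = 9² − ½·35 = 63.5.
Planner sets c_i = Σα_j = 9 for every i, so G^SO = 3·9 = 27.
W^SO = (Σα)·G^SO − ½·3·(Σα)² = (3/2)·9² = 121.5.
Deadweight loss = W^SO − W^NE = 58.

58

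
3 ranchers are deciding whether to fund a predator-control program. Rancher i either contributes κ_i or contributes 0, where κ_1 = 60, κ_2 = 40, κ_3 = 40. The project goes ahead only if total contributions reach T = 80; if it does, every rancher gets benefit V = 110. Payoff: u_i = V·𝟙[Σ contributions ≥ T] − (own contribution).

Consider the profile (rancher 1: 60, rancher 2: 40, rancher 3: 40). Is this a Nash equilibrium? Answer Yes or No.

Total = 140 ≥ 80: provided.
Rancher 1 (pledges 60, payoff 50): dropping to 0 → total 80, payoff 110. Profitable deviation.

No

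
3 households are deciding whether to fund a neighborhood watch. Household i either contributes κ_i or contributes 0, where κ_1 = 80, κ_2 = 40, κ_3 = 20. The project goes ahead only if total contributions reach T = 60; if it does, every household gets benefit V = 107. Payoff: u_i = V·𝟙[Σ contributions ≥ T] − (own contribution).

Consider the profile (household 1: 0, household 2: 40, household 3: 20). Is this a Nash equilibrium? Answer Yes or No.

Yes

Total = 60 ≥ 60: provided.
Household 1 (pledges 0, payoff 107): pledging 80 → total 140, payoff 27. No gain.
Household 2 (pledges 40, payoff 67): dropping to 0 → total 20, payoff 0. No gain.
Household 3 (pledges 20, payoff 87): dropping to 0 → total 40, payoff 0. No gain.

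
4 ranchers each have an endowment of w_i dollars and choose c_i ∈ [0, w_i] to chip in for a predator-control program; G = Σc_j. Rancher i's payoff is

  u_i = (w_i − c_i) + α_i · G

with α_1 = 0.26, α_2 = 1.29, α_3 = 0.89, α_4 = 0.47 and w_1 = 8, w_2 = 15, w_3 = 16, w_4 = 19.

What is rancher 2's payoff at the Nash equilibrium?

19.35

∂u_i/∂c_i = α_i − 1, so rancher i contributes w_i if α_i > 1, else 0.
α_i > 1 for i ∈ {2}; NE contributions (0, 15, 0, 0), G = 15.
u_2 = (15 − 15) + 1.29·15 = 19.35.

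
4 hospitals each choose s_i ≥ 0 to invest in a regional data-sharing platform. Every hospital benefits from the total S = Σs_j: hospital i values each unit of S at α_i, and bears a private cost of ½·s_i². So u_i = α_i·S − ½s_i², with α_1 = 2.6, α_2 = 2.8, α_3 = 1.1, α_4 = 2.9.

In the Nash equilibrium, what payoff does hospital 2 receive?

Hospital i's FOC: ∂u_i/∂s_i = α_i − s_i = 0, so s_i* = α_i.
NE contributions = (2.6, 2.8, 1.1, 2.9); S = 9.4.
u_2 = α_2·S − ½·(s_2)² = 2.8·9.4 − ½·2.8² = 22.4.

22.4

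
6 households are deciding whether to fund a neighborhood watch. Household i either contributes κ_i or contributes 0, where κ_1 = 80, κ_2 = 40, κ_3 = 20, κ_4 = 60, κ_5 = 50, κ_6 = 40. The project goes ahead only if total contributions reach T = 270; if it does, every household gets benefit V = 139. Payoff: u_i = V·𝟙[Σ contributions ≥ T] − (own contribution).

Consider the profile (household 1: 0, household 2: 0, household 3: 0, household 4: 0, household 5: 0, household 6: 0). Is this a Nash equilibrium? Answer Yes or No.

Total = 0 < 270: not provided.
Household 1 (pledges 0, payoff 0): pledging 80 → total 80, payoff -80. No gain.
Household 2 (pledges 0, payoff 0): pledging 40 → total 40, payoff -40. No gain.
Household 3 (pledges 0, payoff 0): pledging 20 → total 20, payoff -20. No gain.
Household 4 (pledges 0, payoff 0): pledging 60 → total 60, payoff -60. No gain.
Household 5 (pledges 0, payoff 0): pledging 50 → total 50, payoff -50. No gain.
Household 6 (pledges 0, payoff 0): pledging 40 → total 40, payoff -40. No gain.

Yes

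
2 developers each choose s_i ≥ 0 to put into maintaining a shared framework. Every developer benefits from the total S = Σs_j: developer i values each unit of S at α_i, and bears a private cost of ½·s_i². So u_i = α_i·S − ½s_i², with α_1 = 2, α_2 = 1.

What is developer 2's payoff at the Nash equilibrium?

2.5

Developer i's FOC: ∂u_i/∂s_i = α_i − s_i = 0, so s_i* = α_i.
NE contributions = (2, 1); S = 3.
u_2 = α_2·S − ½·(s_2)² = 1·3 − ½·1² = 2.5.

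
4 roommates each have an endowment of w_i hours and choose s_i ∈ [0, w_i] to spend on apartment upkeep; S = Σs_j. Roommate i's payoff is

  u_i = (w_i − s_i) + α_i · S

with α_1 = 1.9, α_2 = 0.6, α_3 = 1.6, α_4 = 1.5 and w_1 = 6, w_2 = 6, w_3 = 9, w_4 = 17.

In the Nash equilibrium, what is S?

32

∂u_i/∂s_i = α_i − 1, so roommate i contributes w_i if α_i > 1, else 0.
α_i > 1 for i ∈ {1, 3, 4}; NE contributions (6, 0, 9, 17), S = 32.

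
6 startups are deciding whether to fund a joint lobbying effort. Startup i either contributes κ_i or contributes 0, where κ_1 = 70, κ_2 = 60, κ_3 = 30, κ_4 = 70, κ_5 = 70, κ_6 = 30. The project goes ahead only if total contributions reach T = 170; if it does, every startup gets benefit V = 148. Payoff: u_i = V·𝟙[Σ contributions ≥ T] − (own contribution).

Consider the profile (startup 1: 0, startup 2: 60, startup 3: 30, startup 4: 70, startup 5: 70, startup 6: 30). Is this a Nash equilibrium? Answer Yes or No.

No

Total = 260 ≥ 170: provided.
Startup 1 (pledges 0, payoff 148): pledging 70 → total 330, payoff 78. No gain.
Startup 2 (pledges 60, payoff 88): dropping to 0 → total 200, payoff 148. Profitable deviation.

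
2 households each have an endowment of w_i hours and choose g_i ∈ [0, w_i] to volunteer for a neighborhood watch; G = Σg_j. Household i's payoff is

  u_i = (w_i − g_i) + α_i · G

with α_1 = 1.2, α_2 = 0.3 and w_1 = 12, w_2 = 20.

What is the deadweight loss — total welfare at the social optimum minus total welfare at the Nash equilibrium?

∂u_i/∂g_i = α_i − 1, so household i contributes w_i if α_i > 1, else 0.
α_i > 1 for i ∈ {1}; NE contributions (12, 0), G = 12.
W^NE = Σw_i − G^NE + (Σα_i)·G^NE = 32 + 0.5·12 = 38.
Planner: ∂(Σu_j)/∂g_i = Σα_j − 1 = 0.5 > 0, so everyone contributes w_i; G^SO = 32, W^SO = 32 + 0.5·32 = 48.
Deadweight loss = 10.

10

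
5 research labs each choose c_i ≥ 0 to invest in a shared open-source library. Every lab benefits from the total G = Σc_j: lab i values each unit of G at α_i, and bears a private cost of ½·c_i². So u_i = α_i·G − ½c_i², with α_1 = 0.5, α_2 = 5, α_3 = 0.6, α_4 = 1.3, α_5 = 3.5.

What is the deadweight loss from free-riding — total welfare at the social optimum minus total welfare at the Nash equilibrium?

Lab i's FOC: ∂u_i/∂c_i = α_i − c_i = 0, so c_i* = α_i.
NE contributions = (0.5, 5, 0.6, 1.3, 3.5); G = 10.9.
W^NE = (Σα)·G − ½Σα_i² = 10.9² − ½·39.55 = 99.035.
Planner sets c_i = Σα_j = 10.9 for every i, so G^SO = 5·10.9 = 54.5.
W^SO = (Σα)·G^SO − ½·5·(Σα)² = (5/2)·10.9² = 297.025.
Deadweight loss = W^SO − W^NE = 197.99.

197.99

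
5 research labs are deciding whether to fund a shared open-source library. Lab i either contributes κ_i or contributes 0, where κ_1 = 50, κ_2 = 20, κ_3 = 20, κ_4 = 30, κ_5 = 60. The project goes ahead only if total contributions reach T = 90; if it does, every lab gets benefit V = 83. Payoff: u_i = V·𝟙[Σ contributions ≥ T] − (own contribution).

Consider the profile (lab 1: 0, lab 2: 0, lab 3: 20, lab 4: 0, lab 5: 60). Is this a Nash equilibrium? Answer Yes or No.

Total = 80 < 90: not provided.
Lab 1 (pledges 0, payoff 0): pledging 50 → total 130, payoff 33. Profitable deviation.

No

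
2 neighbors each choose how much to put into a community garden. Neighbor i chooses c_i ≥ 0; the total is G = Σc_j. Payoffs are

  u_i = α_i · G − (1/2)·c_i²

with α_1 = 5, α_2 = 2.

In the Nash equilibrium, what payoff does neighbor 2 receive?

Neighbor i's FOC: ∂u_i/∂c_i = α_i − c_i = 0, so c_i* = α_i.
NE contributions = (5, 2); G = 7.
u_2 = α_2·G − ½·(c_2)² = 2·7 − ½·2² = 12.

12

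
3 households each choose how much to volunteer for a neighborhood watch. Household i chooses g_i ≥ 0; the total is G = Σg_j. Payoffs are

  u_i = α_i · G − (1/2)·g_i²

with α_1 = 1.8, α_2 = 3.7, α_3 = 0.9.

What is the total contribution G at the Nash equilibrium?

Household i's FOC: ∂u_i/∂g_i = α_i − g_i = 0, so g_i* = α_i.
NE contributions = (1.8, 3.7, 0.9); G = 6.4.

6.4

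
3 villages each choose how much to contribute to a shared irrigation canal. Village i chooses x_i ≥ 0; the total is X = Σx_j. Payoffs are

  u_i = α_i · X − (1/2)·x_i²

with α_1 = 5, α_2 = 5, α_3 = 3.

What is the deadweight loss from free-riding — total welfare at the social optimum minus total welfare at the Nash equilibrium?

Village i's FOC: ∂u_i/∂x_i = α_i − x_i = 0, so x_i* = α_i.
NE contributions = (5, 5, 3); X = 13.
W^NE = (Σα)·X − ½Σα_i² = 13² − ½·59 = 139.5.
Planner sets x_i = Σα_j = 13 for every i, so X^SO = 3·13 = 39.
W^SO = (Σα)·X^SO − ½·3·(Σα)² = (3/2)·13² = 253.5.
Deadweight loss = W^SO − W^NE = 114.

114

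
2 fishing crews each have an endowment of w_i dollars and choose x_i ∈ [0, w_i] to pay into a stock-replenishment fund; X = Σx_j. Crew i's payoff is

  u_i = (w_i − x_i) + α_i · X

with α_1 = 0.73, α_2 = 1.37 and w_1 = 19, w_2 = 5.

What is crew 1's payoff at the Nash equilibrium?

22.65

∂u_i/∂x_i = α_i − 1, so crew i contributes w_i if α_i > 1, else 0.
α_i > 1 for i ∈ {2}; NE contributions (0, 5), X = 5.
u_1 = (19 − 0) + 0.73·5 = 22.65.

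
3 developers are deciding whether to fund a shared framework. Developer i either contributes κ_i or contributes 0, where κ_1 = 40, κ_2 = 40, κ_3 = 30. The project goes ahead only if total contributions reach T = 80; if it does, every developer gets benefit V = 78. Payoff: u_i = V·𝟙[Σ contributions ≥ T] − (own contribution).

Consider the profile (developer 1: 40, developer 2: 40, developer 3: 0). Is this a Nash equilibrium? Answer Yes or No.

Yes

Total = 80 ≥ 80: provided.
Developer 1 (pledges 40, payoff 38): dropping to 0 → total 40, payoff 0. No gain.
Developer 2 (pledges 40, payoff 38): dropping to 0 → total 40, payoff 0. No gain.
Developer 3 (pledges 0, payoff 78): pledging 30 → total 110, payoff 48. No gain.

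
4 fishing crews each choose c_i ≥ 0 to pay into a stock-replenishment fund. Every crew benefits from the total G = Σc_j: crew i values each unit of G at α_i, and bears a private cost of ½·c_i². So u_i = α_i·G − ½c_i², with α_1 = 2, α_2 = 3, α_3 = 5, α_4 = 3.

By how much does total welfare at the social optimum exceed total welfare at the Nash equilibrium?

Crew i's FOC: ∂u_i/∂c_i = α_i − c_i = 0, so c_i* = α_i.
NE contributions = (2, 3, 5, 3); G = 13.
W^NE = (Σα)·G − ½Σα_i² = 13² − ½·47 = 145.5.
Planner sets c_i = Σα_j = 13 for every i, so G^SO = 4·13 = 52.
W^SO = (Σα)·G^SO − ½·4·(Σα)² = (4/2)·13² = 338.
Deadweight loss = W^SO − W^NE = 192.5.

192.5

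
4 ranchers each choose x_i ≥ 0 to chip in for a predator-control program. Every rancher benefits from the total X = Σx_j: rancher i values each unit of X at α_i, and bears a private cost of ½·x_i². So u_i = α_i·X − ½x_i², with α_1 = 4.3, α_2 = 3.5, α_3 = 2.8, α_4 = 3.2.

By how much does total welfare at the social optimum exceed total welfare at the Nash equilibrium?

Rancher i's FOC: ∂u_i/∂x_i = α_i − x_i = 0, so x_i* = α_i.
NE contributions = (4.3, 3.5, 2.8, 3.2); X = 13.8.
W^NE = (Σα)·X − ½Σα_i² = 13.8² − ½·48.82 = 166.03.
Planner sets x_i = Σα_j = 13.8 for every i, so X^SO = 4·13.8 = 55.2.
W^SO = (Σα)·X^SO − ½·4·(Σα)² = (4/2)·13.8² = 380.88.
Deadweight loss = W^SO − W^NE = 214.85.

214.85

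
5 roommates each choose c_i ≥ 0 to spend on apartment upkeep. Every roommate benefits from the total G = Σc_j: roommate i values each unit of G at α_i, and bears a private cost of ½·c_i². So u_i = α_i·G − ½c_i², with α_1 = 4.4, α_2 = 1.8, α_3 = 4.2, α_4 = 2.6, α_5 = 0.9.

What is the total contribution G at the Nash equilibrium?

13.9

Roommate i's FOC: ∂u_i/∂c_i = α_i − c_i = 0, so c_i* = α_i.
NE contributions = (4.4, 1.8, 4.2, 2.6, 0.9); G = 13.9.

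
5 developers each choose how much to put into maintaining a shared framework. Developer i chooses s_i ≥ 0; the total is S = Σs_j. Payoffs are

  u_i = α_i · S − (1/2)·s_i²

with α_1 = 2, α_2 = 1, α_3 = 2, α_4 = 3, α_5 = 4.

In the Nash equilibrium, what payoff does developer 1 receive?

22

Developer i's FOC: ∂u_i/∂s_i = α_i − s_i = 0, so s_i* = α_i.
NE contributions = (2, 1, 2, 3, 4); S = 12.
u_1 = α_1·S − ½·(s_1)² = 2·12 − ½·2² = 22.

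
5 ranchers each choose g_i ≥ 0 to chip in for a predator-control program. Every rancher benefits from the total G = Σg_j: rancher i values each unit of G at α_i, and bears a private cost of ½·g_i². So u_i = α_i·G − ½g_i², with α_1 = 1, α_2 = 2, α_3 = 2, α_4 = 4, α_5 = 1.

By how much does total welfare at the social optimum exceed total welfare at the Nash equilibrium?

Rancher i's FOC: ∂u_i/∂g_i = α_i − g_i = 0, so g_i* = α_i.
NE contributions = (1, 2, 2, 4, 1); G = 10.
W^NE = (Σα)·G − ½Σα_i² = 10² − ½·26 = 87.
Planner sets g_i = Σα_j = 10 for every i, so G^SO = 5·10 = 50.
W^SO = (Σα)·G^SO − ½·5·(Σα)² = (5/2)·10² = 250.
Deadweight loss = W^SO − W^NE = 163.

163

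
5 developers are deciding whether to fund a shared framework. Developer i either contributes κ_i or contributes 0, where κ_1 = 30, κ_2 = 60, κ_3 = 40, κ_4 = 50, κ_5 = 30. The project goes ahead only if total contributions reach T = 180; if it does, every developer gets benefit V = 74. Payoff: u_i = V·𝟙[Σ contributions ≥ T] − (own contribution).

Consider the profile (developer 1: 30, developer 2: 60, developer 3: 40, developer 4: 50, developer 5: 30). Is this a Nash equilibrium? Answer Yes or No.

No

Total = 210 ≥ 180: provided.
Developer 1 (pledges 30, payoff 44): dropping to 0 → total 180, payoff 74. Profitable deviation.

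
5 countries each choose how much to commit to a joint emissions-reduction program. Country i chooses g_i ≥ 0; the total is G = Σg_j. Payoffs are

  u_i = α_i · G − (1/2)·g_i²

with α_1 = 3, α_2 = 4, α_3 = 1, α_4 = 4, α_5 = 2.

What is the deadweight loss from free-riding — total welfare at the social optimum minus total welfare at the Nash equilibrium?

Country i's FOC: ∂u_i/∂g_i = α_i − g_i = 0, so g_i* = α_i.
NE contributions = (3, 4, 1, 4, 2); G = 14.
W^NE = (Σα)·G − ½Σα_i² = 14² − ½·46 = 173.
Planner sets g_i = Σα_j = 14 for every i, so G^SO = 5·14 = 70.
W^SO = (Σα)·G^SO − ½·5·(Σα)² = (5/2)·14² = 490.
Deadweight loss = W^SO − W^NE = 317.

317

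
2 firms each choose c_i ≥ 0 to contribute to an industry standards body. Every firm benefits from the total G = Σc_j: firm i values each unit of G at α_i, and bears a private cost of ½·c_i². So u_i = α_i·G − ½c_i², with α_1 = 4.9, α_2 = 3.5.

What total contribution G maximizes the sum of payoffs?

16.8

Planner FOC: ∂(Σu_j)/∂c_i = (Σα_j) − c_i = 0, so c_i^SO = Σα_j = 8.4 for every i; G^SO = 16.8.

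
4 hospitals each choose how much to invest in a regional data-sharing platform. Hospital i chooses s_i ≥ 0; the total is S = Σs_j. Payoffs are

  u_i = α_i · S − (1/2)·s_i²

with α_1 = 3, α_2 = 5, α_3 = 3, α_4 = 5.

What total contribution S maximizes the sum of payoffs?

Planner FOC: ∂(Σu_j)/∂s_i = (Σα_j) − s_i = 0, so s_i^SO = Σα_j = 16 for every i; S^SO = 64.

64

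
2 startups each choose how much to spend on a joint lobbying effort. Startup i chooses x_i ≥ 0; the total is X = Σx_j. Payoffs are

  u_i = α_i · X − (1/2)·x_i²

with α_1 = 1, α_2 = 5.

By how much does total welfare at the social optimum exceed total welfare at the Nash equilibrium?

Startup i's FOC: ∂u_i/∂x_i = α_i − x_i = 0, so x_i* = α_i.
NE contributions = (1, 5); X = 6.
W^NE = (Σα)·X − ½Σα_i² = 6² − ½·26 = 23.
Planner sets x_i = Σα_j = 6 for every i, so X^SO = 2·6 = 12.
W^SO = (Σα)·X^SO − ½·2·(Σα)² = (2/2)·6² = 36.
Deadweight loss = W^SO − W^NE = 13.

13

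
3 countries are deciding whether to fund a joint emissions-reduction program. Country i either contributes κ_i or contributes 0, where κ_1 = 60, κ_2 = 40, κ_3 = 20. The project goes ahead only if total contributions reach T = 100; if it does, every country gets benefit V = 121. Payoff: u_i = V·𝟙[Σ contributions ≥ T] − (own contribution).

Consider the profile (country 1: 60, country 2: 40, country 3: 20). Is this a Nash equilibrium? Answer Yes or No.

No

Total = 120 ≥ 100: provided.
Country 1 (pledges 60, payoff 61): dropping to 0 → total 60, payoff 0. No gain.
Country 2 (pledges 40, payoff 81): dropping to 0 → total 80, payoff 0. No gain.
Country 3 (pledges 20, payoff 101): dropping to 0 → total 100, payoff 121. Profitable deviation.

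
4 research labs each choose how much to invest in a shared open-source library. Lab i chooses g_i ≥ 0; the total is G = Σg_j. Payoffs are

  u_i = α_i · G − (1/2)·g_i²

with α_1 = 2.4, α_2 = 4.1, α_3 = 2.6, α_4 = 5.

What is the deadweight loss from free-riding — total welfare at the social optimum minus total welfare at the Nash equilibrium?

Lab i's FOC: ∂u_i/∂g_i = α_i − g_i = 0, so g_i* = α_i.
NE contributions = (2.4, 4.1, 2.6, 5); G = 14.1.
W^NE = (Σα)·G − ½Σα_i² = 14.1² − ½·54.33 = 171.645.
Planner sets g_i = Σα_j = 14.1 for every i, so G^SO = 4·14.1 = 56.4.
W^SO = (Σα)·G^SO − ½·4·(Σα)² = (4/2)·14.1² = 397.62.
Deadweight loss = W^SO − W^NE = 225.975.

225.975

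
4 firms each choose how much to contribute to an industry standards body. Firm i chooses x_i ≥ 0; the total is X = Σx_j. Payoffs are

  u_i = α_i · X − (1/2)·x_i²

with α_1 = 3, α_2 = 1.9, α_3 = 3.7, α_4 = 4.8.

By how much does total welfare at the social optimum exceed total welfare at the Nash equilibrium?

204.23

Firm i's FOC: ∂u_i/∂x_i = α_i − x_i = 0, so x_i* = α_i.
NE contributions = (3, 1.9, 3.7, 4.8); X = 13.4.
W^NE = (Σα)·X − ½Σα_i² = 13.4² − ½·49.34 = 154.89.
Planner sets x_i = Σα_j = 13.4 for every i, so X^SO = 4·13.4 = 53.6.
W^SO = (Σα)·X^SO − ½·4·(Σα)² = (4/2)·13.4² = 359.12.
Deadweight loss = W^SO − W^NE = 204.23.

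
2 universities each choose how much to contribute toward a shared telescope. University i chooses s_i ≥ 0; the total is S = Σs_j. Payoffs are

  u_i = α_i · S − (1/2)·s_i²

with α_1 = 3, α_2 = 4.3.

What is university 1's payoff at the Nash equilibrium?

17.4

University i's FOC: ∂u_i/∂s_i = α_i − s_i = 0, so s_i* = α_i.
NE contributions = (3, 4.3); S = 7.3.
u_1 = α_1·S − ½·(s_1)² = 3·7.3 − ½·3² = 17.4.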